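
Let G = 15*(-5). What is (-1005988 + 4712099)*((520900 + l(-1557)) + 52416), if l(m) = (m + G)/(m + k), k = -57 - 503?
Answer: 4498149926412044/2117 ≈ 2.1248e+12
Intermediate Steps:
k = -560
G = -75
l(m) = (-75 + m)/(-560 + m) (l(m) = (m - 75)/(m - 560) = (-75 + m)/(-560 + m))
(-1005988 + 4712099)*((520900 + l(-1557)) + 52416) = (-1005988 + 4712099)*((520900 + (-75 - 1557)/(-560 - 1557)) + 52416) = 3706111*((520900 - 1632/(-2117)) + 52416) = 3706111*((520900 - 1/2117*(-1632)) + 52416) = 3706111*((520900 + 1632/2117) + 52416) = 3706111*(1102746932/2117 + 52416) = 3706111*(1213711604/2117) = 4498149926412044/2117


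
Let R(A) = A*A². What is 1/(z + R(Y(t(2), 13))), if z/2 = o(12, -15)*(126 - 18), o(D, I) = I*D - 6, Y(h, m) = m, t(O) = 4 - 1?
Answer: -1/37979 ≈ -2.6330e-5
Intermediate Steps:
t(O) = 3
o(D, I) = -6 + D*I (o(D, I) = D*I - 6 = -6 + D*I)
R(A) = A³
z = -40176 (z = 2*((-6 + 12*(-15))*(126 - 18)) = 2*((-6 - 180)*108) = 2*(-186*108) = 2*(-20088) = -40176)
1/(z + R(Y(t(2), 13))) = 1/(-40176 + 13³) = 1/(-40176 + 2197) = 1/(-37979) = -1/37979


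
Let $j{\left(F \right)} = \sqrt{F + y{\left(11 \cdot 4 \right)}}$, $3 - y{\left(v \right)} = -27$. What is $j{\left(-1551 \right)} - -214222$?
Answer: $214222 + 39 i \approx 2.1422 \cdot 10^{5} + 39.0 i$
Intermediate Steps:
$y{\left(v \right)} = 30$ ($y{\left(v \right)} = 3 - -27 = 3 + 27 = 30$)
$j{\left(F \right)} = \sqrt{30 + F}$ ($j{\left(F \right)} = \sqrt{F + 30} = \sqrt{30 + F}$)
$j{\left(-1551 \right)} - -214222 = \sqrt{30 - 1551} - -214222 = \sqrt{-1521} + 214222 = 39 i + 214222 = 214222 + 39 i$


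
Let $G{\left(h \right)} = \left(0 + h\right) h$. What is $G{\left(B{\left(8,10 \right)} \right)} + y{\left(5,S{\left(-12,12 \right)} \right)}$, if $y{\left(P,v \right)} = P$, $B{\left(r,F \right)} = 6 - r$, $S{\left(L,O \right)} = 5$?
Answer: $9$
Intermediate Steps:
$G{\left(h \right)} = h^{2}$ ($G{\left(h \right)} = h h = h^{2}$)
$G{\left(B{\left(8,10 \right)} \right)} + y{\left(5,S{\left(-12,12 \right)} \right)} = \left(6 - 8\right)^{2} + 5 = \left(-2\right)^{2} + 5 = 4 + 5 = 9$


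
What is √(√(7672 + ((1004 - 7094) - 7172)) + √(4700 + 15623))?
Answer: √(√20323 + I*√5590) ≈ 12.319 + 3.0345*I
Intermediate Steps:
√(√(7672 + ((1004 - 7094) - 7172)) + √(4700 + 15623)) = √(√(7672 + (-6090 - 7172)) + √20323) = √(√(7672 - 13262) + √20323) = √(√(-5590) + √20323) = √(I*√5590 + √20323) = √(√20323 + I*√5590)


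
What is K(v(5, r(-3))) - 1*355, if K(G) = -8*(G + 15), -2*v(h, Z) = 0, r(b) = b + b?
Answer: -475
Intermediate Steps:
r(b) = 2*b
v(h, Z) = 0 (v(h, Z) = -½*0 = 0)
K(G) = -120 - 8*G (K(G) = -8*(15 + G) = -120 - 8*G)
K(v(5, r(-3))) - 1*355 = (-120 - 8*0) - 1*355 = (-120 + 0) - 355 = -120 - 355 = -475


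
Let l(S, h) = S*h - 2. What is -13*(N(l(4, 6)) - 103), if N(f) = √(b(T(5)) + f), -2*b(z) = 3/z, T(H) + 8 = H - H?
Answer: 1339 - 13*√355/4 ≈ 1277.8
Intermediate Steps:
T(H) = -8 (T(H) = -8 + (H - H) = -8 + 0 = -8)
b(z) = -3/(2*z)
l(S, h) = -2 + S*h
N(f) = √(3/16 + f) (N(f) = √(-3/2/(-8) + f) = √(-3/2*(-⅛) + f) = √(3/16 + f))
-13*(N(l(4, 6)) - 103) = -13*(√(3 + 16*(-2 + 4*6))/4 - 103) = -13*(√(3 + 16*(-2 + 24))/4 - 103) = -13*(√(3 + 16*22)/4 - 103) = -13*(√(3 + 352)/4 - 103) = -13*(√355/4 - 103) = -13*(-103 + √355/4) = 1339 - 13*√355/4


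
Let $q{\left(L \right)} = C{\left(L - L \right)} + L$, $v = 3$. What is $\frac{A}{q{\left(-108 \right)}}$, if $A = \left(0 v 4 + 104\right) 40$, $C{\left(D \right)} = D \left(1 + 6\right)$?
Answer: $- \frac{1040}{27} \approx -38.518$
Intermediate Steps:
$C{\left(D \right)} = 7 D$ ($C{\left(D \right)} = D 7 = 7 D$)
$q{\left(L \right)} = L$ ($q{\left(L \right)} = 7 \left(L - L\right) + L = 7 \cdot 0 + L = 0 + L = L$)
$A = 4160$ ($A = \left(0 \cdot 3 \cdot 4 + 104\right) 40 = \left(0 \cdot 4 + 104\right) 40 = \left(0 + 104\right) 40 = 104 \cdot 40 = 4160$)
$\frac{A}{q{\left(-108 \right)}} = \frac{4160}{-108} = 4160 \left(- \frac{1}{108}\right) = - \frac{1040}{27}$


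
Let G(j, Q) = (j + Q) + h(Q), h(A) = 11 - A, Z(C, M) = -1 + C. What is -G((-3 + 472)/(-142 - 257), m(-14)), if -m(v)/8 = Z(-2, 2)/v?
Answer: -560/57 ≈ -9.8246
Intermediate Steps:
m(v) = 24/v (m(v) = -8*(-1 - 2)/v = -(-24)/v = 24/v)
G(j, Q) = 11 + j (G(j, Q) = (j + Q) + (11 - Q) = (Q + j) + (11 - Q) = 11 + j)
-G((-3 + 472)/(-142 - 257), m(-14)) = -(11 + (-3 + 472)/(-142 - 257)) = -(11 + 469/(-399)) = -(11 + 469*(-1/399)) = -(11 - 67/57) = -1*560/57 = -560/57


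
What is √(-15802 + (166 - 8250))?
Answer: 3*I*√2654 ≈ 154.55*I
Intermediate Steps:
√(-15802 + (166 - 8250)) = √(-15802 - 8084) = √(-23886) = 3*I*√2654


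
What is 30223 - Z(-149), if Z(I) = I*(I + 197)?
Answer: 37375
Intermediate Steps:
Z(I) = I*(197 + I)
30223 - Z(-149) = 30223 - (-149)*(197 - 149) = 30223 - (-149)*48 = 30223 - 1*(-7152) = 30223 + 7152 = 37375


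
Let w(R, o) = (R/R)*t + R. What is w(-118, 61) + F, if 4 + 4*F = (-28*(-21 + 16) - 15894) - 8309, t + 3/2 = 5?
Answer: -24525/4 ≈ -6131.3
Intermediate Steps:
t = 7/2 (t = -3/2 + 5 = 7/2 ≈ 3.5000)
w(R, o) = 7/2 + R (w(R, o) = (R/R)*(7/2) + R = 1*(7/2) + R = 7/2 + R)
F = -24067/4 (F = -1 + ((-28*(-21 + 16) - 15894) - 8309)/4 = -1 + ((-28*(-5) - 15894) - 8309)/4 = -1 + ((140 - 15894) - 8309)/4 = -1 + (-15754 - 8309)/4 = -1 + (¼)*(-24063) = -1 - 24063/4 = -24067/4 ≈ -6016.8)
w(-118, 61) + F = (7/2 - 118) - 24067/4 = -229/2 - 24067/4 = -24525/4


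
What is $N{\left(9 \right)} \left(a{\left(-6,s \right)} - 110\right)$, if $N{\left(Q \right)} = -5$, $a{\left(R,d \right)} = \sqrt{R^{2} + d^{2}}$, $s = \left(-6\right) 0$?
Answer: $520$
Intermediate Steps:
$s = 0$
$N{\left(9 \right)} \left(a{\left(-6,s \right)} - 110\right) = - 5 \left(\sqrt{\left(-6\right)^{2} + 0^{2}} - 110\right) = - 5 \left(\sqrt{36 + 0} - 110\right) = - 5 \left(\sqrt{36} - 110\right) = - 5 \left(6 - 110\right) = \left(-5\right) \left(-104\right) = 520$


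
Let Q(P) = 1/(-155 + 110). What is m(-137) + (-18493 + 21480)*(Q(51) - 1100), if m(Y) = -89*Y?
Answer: -147310802/45 ≈ -3.2736e+6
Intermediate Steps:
Q(P) = -1/45 (Q(P) = 1/(-45) = -1/45)
m(-137) + (-18493 + 21480)*(Q(51) - 1100) = -89*(-137) + (-18493 + 21480)*(-1/45 - 1100) = 12193 + 2987*(-49501/45) = 12193 - 147859487/45 = -147310802/45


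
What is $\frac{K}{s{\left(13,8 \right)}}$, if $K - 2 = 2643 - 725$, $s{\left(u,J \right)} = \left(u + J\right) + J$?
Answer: $\frac{1920}{29} \approx 66.207$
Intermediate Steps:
$s{\left(u,J \right)} = u + 2 J$ ($s{\left(u,J \right)} = \left(J + u\right) + J = u + 2 J$)
$K = 1920$ ($K = 2 + \left(2643 - 725\right) = 2 + 1918 = 1920$)
$\frac{K}{s{\left(13,8 \right)}} = \frac{1920}{13 + 2 \cdot 8} = \frac{1920}{13 + 16} = \frac{1920}{29}$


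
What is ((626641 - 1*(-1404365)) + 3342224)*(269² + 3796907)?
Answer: 20790466895640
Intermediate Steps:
((626641 - 1*(-1404365)) + 3342224)*(269² + 3796907) = ((626641 + 1404365) + 3342224)*(72361 + 3796907) = (2031006 + 3342224)*3869268 = 5373230*3869268 = 20790466895640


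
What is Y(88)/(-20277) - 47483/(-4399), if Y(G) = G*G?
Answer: 928746935/89198523 ≈ 10.412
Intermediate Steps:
Y(G) = G²
Y(88)/(-20277) - 47483/(-4399) = 88²/(-20277) - 47483/(-4399) = 7744*(-1/20277) - 47483*(-1/4399) = -7744/20277 + 47483/4399 = 928746935/89198523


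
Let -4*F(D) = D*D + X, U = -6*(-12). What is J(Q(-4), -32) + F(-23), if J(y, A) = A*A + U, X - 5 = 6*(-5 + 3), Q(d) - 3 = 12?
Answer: 1931/2 ≈ 965.50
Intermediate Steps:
Q(d) = 15 (Q(d) = 3 + 12 = 15)
U = 72
X = -7 (X = 5 + 6*(-5 + 3) = 5 + 6*(-2) = 5 - 12 = -7)
J(y, A) = 72 + A² (J(y, A) = A*A + 72 = A² + 72 = 72 + A²)
F(D) = 7/4 - D²/4 (F(D) = -(D*D - 7)/4 = -(D² - 7)/4 = -(-7 + D²)/4 = 7/4 - D²/4)
J(Q(-4), -32) + F(-23) = (72 + (-32)²) + (7/4 - ¼*(-23)²) = (72 + 1024) + (7/4 - ¼*529) = 1096 + (7/4 - 529/4) = 1096 - 261/2 = 1931/2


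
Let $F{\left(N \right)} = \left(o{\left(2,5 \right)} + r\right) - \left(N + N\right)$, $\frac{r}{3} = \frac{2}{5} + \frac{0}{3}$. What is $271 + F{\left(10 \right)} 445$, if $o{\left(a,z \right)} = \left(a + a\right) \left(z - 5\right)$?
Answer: $-8095$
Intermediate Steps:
$o{\left(a,z \right)} = 2 a \left(-5 + z\right)$
$r = \frac{6}{5}$ ($r = 3 \left(\frac{2}{5} + \frac{0}{3}\right) = 3 \left(2 \cdot \frac{1}{5} + 0 \cdot \frac{1}{3}\right) = 3 \left(\frac{2}{5} + 0\right) = 3 \cdot \frac{2}{5} = \frac{6}{5} \approx 1.2$)
$F{\left(N \right)} = \frac{6}{5} - 2 N$ ($F{\left(N \right)} = \left(2 \cdot 2 \left(-5 + 5\right) + \frac{6}{5}\right) - \left(N + N\right) = \left(2 \cdot 2 \cdot 0 + \frac{6}{5}\right) - 2 N = \left(0 + \frac{6}{5}\right) - 2 N = \frac{6}{5} - 2 N$)
$271 + F{\left(10 \right)} 445 = 271 + \left(\frac{6}{5} - 20\right) 445 = 271 - 8366 = -8095$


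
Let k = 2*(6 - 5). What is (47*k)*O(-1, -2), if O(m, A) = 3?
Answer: 282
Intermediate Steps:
k = 2 (k = 2*1 = 2)
(47*k)*O(-1, -2) = (47*2)*3 = 94*3 = 282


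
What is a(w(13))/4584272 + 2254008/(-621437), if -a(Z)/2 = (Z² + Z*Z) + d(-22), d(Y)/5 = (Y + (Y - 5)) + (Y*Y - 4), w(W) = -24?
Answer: -5168547973247/1424418119432 ≈ -3.6285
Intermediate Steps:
d(Y) = -45 + 5*Y² + 10*Y (d(Y) = 5*((Y + (Y - 5)) + (Y*Y - 4)) = 5*((Y + (-5 + Y)) + (Y² - 4)) = 5*((-5 + 2*Y) + (-4 + Y²)) = 5*(-9 + Y² + 2*Y) = -45 + 5*Y² + 10*Y)
a(Z) = -4310 - 4*Z² (a(Z) = -2*((Z² + Z*Z) + (-45 + 5*(-22)² + 10*(-22))) = -2*((Z² + Z²) + (-45 + 5*484 - 220)) = -2*(2*Z² + (-45 + 2420 - 220)) = -2*(2*Z² + 2155) = -2*(2155 + 2*Z²) = -4310 - 4*Z²)
a(w(13))/4584272 + 2254008/(-621437) = (-4310 - 4*(-24)²)/4584272 + 2254008/(-621437) = (-4310 - 4*576)*(1/4584272) + 2254008*(-1/621437) = (-4310 - 2304)*(1/4584272) - 2254008/621437 = -6614*1/4584272 - 2254008/621437 = -3307/2292136 - 2254008/621437 = -5168547973247/1424418119432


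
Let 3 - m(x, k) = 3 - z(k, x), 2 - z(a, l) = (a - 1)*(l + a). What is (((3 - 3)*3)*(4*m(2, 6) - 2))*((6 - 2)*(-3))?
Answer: 0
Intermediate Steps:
z(a, l) = 2 - (-1 + a)*(a + l) (z(a, l) = 2 - (a - 1)*(l + a) = 2 - (-1 + a)*(a + l))
m(x, k) = 2 + k + x - k² - k*x (m(x, k) = 3 - (3 - (2 + k + x - k² - k*x)) = 3 - (3 + (-2 + k² - k - x + k*x)) = 3 - (1 + k² - k - x + k*x) = 3 + (-1 + k + x - k² - k*x) = 2 + k + x - k² - k*x)
(((3 - 3)*3)*(4*m(2, 6) - 2))*((6 - 2)*(-3)) = (((3 - 3)*3)*(4*(2 + 6 + 2 - 1*6² - 1*6*2) - 2))*((6 - 2)*(-3)) = ((0*3)*(4*(2 + 6 + 2 - 1*36 - 12) - 2))*(4*(-3)) = (0*(4*(2 + 6 + 2 - 36 - 12) - 2))*(-12) = (0*(4*(-38) - 2))*(-12) = (0*(-152 - 2))*(-12) = (0*(-154))*(-12) = 0*(-12) = 0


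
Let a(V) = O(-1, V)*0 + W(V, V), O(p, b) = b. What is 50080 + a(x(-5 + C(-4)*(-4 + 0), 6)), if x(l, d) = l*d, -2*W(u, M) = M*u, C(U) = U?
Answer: 47902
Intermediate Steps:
W(u, M) = -M*u/2
x(l, d) = d*l
a(V) = -V²/2 (a(V) = V*0 - V*V/2 = 0 - V²/2 = -V²/2)
50080 + a(x(-5 + C(-4)*(-4 + 0), 6)) = 50080 - 36*(-5 - 4*(-4 + 0))²/2 = 50080 - 36*(-5 - 4*(-4))²/2 = 50080 - 36*(-5 + 16)²/2 = 50080 - (6*11)²/2 = 50080 - ½*66² = 50080 - ½*4356 = 50080 - 2178 = 47902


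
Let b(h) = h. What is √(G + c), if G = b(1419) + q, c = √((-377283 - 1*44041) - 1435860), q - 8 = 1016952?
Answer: √(1018379 + 4*I*√116074) ≈ 1009.1 + 0.675*I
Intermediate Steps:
q = 1016960 (q = 8 + 1016952 = 1016960)
c = 4*I*√116074 (c = √((-377283 - 44041) - 1435860) = √(-421324 - 1435860) = √(-1857184) = 4*I*√116074 ≈ 1362.8*I)
G = 1018379 (G = 1419 + 1016960 = 1018379)
√(G + c) = √(1018379 + 4*I*√116074)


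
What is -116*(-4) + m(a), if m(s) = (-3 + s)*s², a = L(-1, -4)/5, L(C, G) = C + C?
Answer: 57932/125 ≈ 463.46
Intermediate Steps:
L(C, G) = 2*C
a = -⅖ (a = (2*(-1))/5 = -2*⅕ = -⅖ ≈ -0.40000)
m(s) = s²*(-3 + s)
-116*(-4) + m(a) = -116*(-4) + (-⅖)²*(-3 - ⅖) = 464 + (4/25)*(-17/5) = 464 - 68/125 = 57932/125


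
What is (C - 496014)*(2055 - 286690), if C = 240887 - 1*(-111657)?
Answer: 40836583450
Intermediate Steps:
C = 352544 (C = 240887 + 111657 = 352544)
(C - 496014)*(2055 - 286690) = (352544 - 496014)*(2055 - 286690) = -143470*(-284635) = 40836583450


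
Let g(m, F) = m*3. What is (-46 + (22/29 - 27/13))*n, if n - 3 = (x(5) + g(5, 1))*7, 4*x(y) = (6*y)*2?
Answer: -3799707/377 ≈ -10079.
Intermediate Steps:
x(y) = 3*y (x(y) = ((6*y)*2)/4 = (12*y)/4 = 3*y)
g(m, F) = 3*m
n = 213 (n = 3 + (3*5 + 3*5)*7 = 3 + (15 + 15)*7 = 3 + 30*7 = 3 + 210 = 213)
(-46 + (22/29 - 27/13))*n = (-46 + (22/29 - 27/13))*213 = (-46 - 497/377)*213 = -17839/377*213 = -3799707/377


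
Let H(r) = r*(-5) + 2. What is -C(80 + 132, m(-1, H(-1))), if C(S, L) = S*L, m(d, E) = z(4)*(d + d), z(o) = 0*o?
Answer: 0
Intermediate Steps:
z(o) = 0
H(r) = 2 - 5*r (H(r) = -5*r + 2 = 2 - 5*r)
m(d, E) = 0 (m(d, E) = 0*(d + d) = 0*(2*d) = 0)
C(S, L) = L*S
-C(80 + 132, m(-1, H(-1))) = -0*(80 + 132) = -0*212 = -1*0 = 0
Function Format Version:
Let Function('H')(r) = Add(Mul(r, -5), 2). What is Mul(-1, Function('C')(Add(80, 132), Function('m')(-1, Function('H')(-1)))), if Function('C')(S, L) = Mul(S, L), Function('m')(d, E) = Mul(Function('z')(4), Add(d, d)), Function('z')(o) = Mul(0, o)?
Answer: 0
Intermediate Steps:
Function('z')(o) = 0
Function('H')(r) = Add(2, Mul(-5, r)) (Function('H')(r) = Add(Mul(-5, r), 2) = Add(2, Mul(-5, r)))
Function('m')(d, E) = 0 (Function('m')(d, E) = Mul(0, Add(d, d)) = Mul(0, Mul(2, d)) = 0)
Function('C')(S, L) = Mul(L, S)
Mul(-1, Function('C')(Add(80, 132), Function('m')(-1, Function('H')(-1)))) = Mul(-1, Mul(0, Add(80, 132))) = Mul(-1, Mul(0, 212)) = Mul(-1, 0) = 0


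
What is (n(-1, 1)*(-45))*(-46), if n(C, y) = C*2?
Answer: -4140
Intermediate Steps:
n(C, y) = 2*C
(n(-1, 1)*(-45))*(-46) = ((2*(-1))*(-45))*(-46) = -2*(-45)*(-46) = 90*(-46) = -4140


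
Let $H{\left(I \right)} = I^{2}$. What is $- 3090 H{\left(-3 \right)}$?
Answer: $-27810$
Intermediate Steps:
$- 3090 H{\left(-3 \right)} = - 3090 \left(-3\right)^{2} = \left(-3090\right) 9 = -27810$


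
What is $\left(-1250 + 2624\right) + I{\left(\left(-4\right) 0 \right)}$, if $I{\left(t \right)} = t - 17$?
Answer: $1357$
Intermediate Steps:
$I{\left(t \right)} = -17 + t$
$\left(-1250 + 2624\right) + I{\left(\left(-4\right) 0 \right)} = \left(-1250 + 2624\right) - 17 = 1374 + \left(-17 + 0\right) = 1374 - 17 = 1357$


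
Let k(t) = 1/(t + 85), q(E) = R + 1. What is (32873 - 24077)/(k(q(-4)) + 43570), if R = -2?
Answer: 738864/3659881 ≈ 0.20188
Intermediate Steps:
q(E) = -1 (q(E) = -2 + 1 = -1)
k(t) = 1/(85 + t)
(32873 - 24077)/(k(q(-4)) + 43570) = (32873 - 24077)/(1/(85 - 1) + 43570) = 8796/(1/84 + 43570) = 8796/(3659881/84) = 8796*(84/3659881) = 738864/3659881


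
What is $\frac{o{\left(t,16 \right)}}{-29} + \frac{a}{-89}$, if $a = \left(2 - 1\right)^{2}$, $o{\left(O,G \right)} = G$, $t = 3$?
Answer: $- \frac{1453}{2581} \approx -0.56296$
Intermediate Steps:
$a = 1$ ($a = 1^{2} = 1$)
$\frac{o{\left(t,16 \right)}}{-29} + \frac{a}{-89} = \frac{16}{-29} + 1 \frac{1}{-89} = 16 \left(- \frac{1}{29}\right) + 1 \left(- \frac{1}{89}\right) = - \frac{16}{29} - \frac{1}{89} = - \frac{1453}{2581}$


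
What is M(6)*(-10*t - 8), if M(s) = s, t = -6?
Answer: 312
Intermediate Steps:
M(6)*(-10*t - 8) = 6*(-10*(-6) - 8) = 6*(60 - 8) = 6*52 = 312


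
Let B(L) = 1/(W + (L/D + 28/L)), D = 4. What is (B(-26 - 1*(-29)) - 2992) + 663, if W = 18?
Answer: -784861/337 ≈ -2329.0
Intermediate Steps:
B(L) = 1/(18 + 28/L + L/4) (B(L) = 1/(18 + (L/4 + 28/L)) = 1/(18 + (28/L + L/4)) = 1/(18 + 28/L + L/4))
(B(-26 - 1*(-29)) - 2992) + 663 = (4*(-26 - 1*(-29))/(112 + (-26 - 1*(-29))² + 72*(-26 - 1*(-29))) - 2992) + 663 = (4*(-26 + 29)/(112 + (-26 + 29)² + 72*(-26 + 29)) - 2992) + 663 = (4*3/(112 + 3² + 72*3) - 2992) + 663 = (4*3/(112 + 9 + 216) - 2992) + 663 = (4*3/337 - 2992) + 663 = (4*3*(1/337) - 2992) + 663 = (12/337 - 2992) + 663 = -1008292/337 + 663 = -784861/337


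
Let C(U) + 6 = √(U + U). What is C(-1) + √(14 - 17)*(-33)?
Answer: -6 + I*√2 - 33*I*√3 ≈ -6.0 - 55.743*I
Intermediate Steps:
C(U) = -6 + √2*√U (C(U) = -6 + √(U + U) = -6 + √(2*U) = -6 + √2*√U)
C(-1) + √(14 - 17)*(-33) = (-6 + √2*√(-1)) + √(14 - 17)*(-33) = (-6 + √2*I) + √(-3)*(-33) = (-6 + I*√2) + (I*√3)*(-33) = (-6 + I*√2) - 33*I*√3 = -6 + I*√2 - 33*I*√3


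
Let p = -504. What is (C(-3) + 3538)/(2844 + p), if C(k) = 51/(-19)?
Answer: 5167/3420 ≈ 1.5108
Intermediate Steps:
C(k) = -51/19 (C(k) = 51*(-1/19) = -51/19)
(C(-3) + 3538)/(2844 + p) = (-51/19 + 3538)/(2844 - 504) = (67171/19)/2340 = (67171/19)*(1/2340) = 5167/3420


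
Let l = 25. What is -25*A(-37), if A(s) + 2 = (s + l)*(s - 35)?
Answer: -21550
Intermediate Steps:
A(s) = -2 + (-35 + s)*(25 + s) (A(s) = -2 + (s + 25)*(s - 35) = -2 + (25 + s)*(-35 + s) = -2 + (-35 + s)*(25 + s))
-25*A(-37) = -25*(-877 + (-37)² - 10*(-37)) = -25*(-877 + 1369 + 370) = -25*862 = -21550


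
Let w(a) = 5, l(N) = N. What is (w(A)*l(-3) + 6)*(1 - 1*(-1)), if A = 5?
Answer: -18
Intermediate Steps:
(w(A)*l(-3) + 6)*(1 - 1*(-1)) = (5*(-3) + 6)*(1 - 1*(-1)) = (-15 + 6)*(1 + 1) = -9*2 = -18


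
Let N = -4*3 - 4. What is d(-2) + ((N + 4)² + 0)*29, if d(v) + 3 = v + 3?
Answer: 4174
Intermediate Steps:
d(v) = v (d(v) = -3 + (v + 3) = -3 + (3 + v) = v)
N = -16 (N = -12 - 4 = -16)
d(-2) + ((N + 4)² + 0)*29 = -2 + ((-16 + 4)² + 0)*29 = -2 + ((-12)² + 0)*29 = -2 + (144 + 0)*29 = -2 + 144*29 = -2 + 4176 = 4174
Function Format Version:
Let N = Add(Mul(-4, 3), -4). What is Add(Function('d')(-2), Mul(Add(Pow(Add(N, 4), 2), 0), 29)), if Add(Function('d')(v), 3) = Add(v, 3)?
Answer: 4174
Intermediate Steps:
Function('d')(v) = v (Function('d')(v) = Add(-3, Add(v, 3)) = Add(-3, Add(3, v)) = v)
N = -16 (N = Add(-12, -4) = -16)
Add(Function('d')(-2), Mul(Add(Pow(Add(N, 4), 2), 0), 29)) = Add(-2, Mul(Add(Pow(Add(-16, 4), 2), 0), 29)) = Add(-2, Mul(Add(Pow(-12, 2), 0), 29)) = Add(-2, Mul(Add(144, 0), 29)) = Add(-2, Mul(144, 29)) = Add(-2, 4176) = 4174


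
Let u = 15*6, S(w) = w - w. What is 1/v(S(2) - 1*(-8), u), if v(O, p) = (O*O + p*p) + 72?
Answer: 1/8236 ≈ 0.00012142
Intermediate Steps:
S(w) = 0
u = 90
v(O, p) = 72 + O² + p² (v(O, p) = (O² + p²) + 72 = 72 + O² + p²)
1/v(S(2) - 1*(-8), u) = 1/(72 + (0 - 1*(-8))² + 90²) = 1/(72 + (0 + 8)² + 8100) = 1/(72 + 8² + 8100) = 1/(72 + 64 + 8100) = 1/8236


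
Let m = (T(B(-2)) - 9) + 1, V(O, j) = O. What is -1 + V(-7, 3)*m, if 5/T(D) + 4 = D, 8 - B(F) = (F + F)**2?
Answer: 695/12 ≈ 57.917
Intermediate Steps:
B(F) = 8 - 4*F**2 (B(F) = 8 - (F + F)**2 = 8 - (2*F)**2 = 8 - 4*F**2)
T(D) = 5/(-4 + D)
m = -101/12 (m = (5/(-4 + (8 - 4*(-2)**2)) - 9) + 1 = (5/(-4 + (8 - 4*4)) - 9) + 1 = (5/(-4 + (8 - 16)) - 9) + 1 = (5/(-4 - 8) - 9) + 1 = (5/(-12) - 9) + 1 = (5*(-1/12) - 9) + 1 = (-5/12 - 9) + 1 = -113/12 + 1 = -101/12 ≈ -8.4167)
-1 + V(-7, 3)*m = -1 - 7*(-101/12) = -1 + 707/12 = 695/12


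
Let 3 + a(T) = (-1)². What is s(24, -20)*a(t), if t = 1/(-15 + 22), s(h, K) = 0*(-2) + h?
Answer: -48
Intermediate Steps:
s(h, K) = h (s(h, K) = 0 + h = h)
t = ⅐ (t = 1/7 = ⅐ ≈ 0.14286)
a(T) = -2 (a(T) = -3 + (-1)² = -3 + 1 = -2)
s(24, -20)*a(t) = 24*(-2) = -48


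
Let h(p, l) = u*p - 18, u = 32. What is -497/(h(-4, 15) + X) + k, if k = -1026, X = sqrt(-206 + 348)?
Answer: -10825981/10587 + 497*sqrt(142)/21174 ≈ -1022.3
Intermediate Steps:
X = sqrt(142) ≈ 11.916
h(p, l) = -18 + 32*p (h(p, l) = 32*p - 18 = -18 + 32*p)
-497/(h(-4, 15) + X) + k = -497/((-18 + 32*(-4)) + sqrt(142)) - 1026 = -497/((-18 - 128) + sqrt(142)) - 1026 = -497/(-146 + sqrt(142)) - 1026 = -1026 - 497/(-146 + sqrt(142))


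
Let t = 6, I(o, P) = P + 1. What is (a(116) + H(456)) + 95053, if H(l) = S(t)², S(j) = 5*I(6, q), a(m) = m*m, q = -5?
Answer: 108909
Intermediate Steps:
I(o, P) = 1 + P
a(m) = m²
S(j) = -20 (S(j) = 5*(1 - 5) = 5*(-4) = -20)
H(l) = 400 (H(l) = (-20)² = 400)
(a(116) + H(456)) + 95053 = (116² + 400) + 95053 = (13456 + 400) + 95053 = 13856 + 95053 = 108909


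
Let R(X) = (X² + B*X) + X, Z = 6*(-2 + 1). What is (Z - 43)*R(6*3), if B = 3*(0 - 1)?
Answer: -14112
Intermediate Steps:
Z = -6 (Z = 6*(-1) = -6)
B = -3 (B = 3*(-1) = -3)
R(X) = X² - 2*X (R(X) = (X² - 3*X) + X = X² - 2*X)
(Z - 43)*R(6*3) = (-6 - 43)*((6*3)*(-2 + 6*3)) = -882*(-2 + 18) = -882*16 = -49*288 = -14112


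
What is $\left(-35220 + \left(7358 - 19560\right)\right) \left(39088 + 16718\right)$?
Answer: $-2646432132$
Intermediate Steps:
$\left(-35220 + \left(7358 - 19560\right)\right) \left(39088 + 16718\right) = \left(-35220 - 12202\right) 55806 = \left(-47422\right) 55806 = -2646432132$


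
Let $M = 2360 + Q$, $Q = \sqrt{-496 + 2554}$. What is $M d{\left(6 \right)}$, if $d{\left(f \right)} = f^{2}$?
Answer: $84960 + 252 \sqrt{42} \approx 86593.0$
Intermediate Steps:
$Q = 7 \sqrt{42}$ ($Q = \sqrt{2058} = 7 \sqrt{42} \approx 45.365$)
$M = 2360 + 7 \sqrt{42} \approx 2405.4$
$M d{\left(6 \right)} = \left(2360 + 7 \sqrt{42}\right) 6^{2} = \left(2360 + 7 \sqrt{42}\right) 36 = 84960 + 252 \sqrt{42}$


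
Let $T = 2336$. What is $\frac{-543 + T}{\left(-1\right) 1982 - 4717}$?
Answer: $- \frac{163}{609} \approx -0.26765$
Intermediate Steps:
$\frac{-543 + T}{\left(-1\right) 1982 - 4717} = \frac{-543 + 2336}{\left(-1\right) 1982 - 4717} = \frac{1793}{-1982 - 4717} = \frac{1793}{-6699} = 1793 \left(- \frac{1}{6699}\right) = - \frac{163}{609}$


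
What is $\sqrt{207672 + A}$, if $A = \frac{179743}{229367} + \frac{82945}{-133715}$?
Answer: $\frac{\sqrt{7813766054253816675784758}}{6133961681} \approx 455.71$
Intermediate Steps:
$A = \frac{1001897886}{6133961681}$ ($A = 179743 \cdot \frac{1}{229367} + 82945 \left(- \frac{1}{133715}\right) = \frac{179743}{229367} - \frac{16589}{26743} = \frac{1001897886}{6133961681} \approx 0.16334$)
$\sqrt{207672 + A} = \sqrt{207672 + \frac{1001897886}{6133961681}} = \sqrt{\frac{1273853092114518}{6133961681}} = \frac{\sqrt{7813766054253816675784758}}{6133961681}$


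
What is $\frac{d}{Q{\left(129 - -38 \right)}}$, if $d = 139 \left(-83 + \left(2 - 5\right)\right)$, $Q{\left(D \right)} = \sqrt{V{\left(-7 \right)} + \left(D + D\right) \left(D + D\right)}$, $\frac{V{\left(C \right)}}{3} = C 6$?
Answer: $- \frac{5977 \sqrt{111430}}{55715} \approx -35.811$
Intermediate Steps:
$V{\left(C \right)} = 18 C$ ($V{\left(C \right)} = 3 C 6 = 3 \cdot 6 C = 18 C$)
$Q{\left(D \right)} = \sqrt{-126 + 4 D^{2}}$ ($Q{\left(D \right)} = \sqrt{18 \left(-7\right) + \left(D + D\right) \left(D + D\right)} = \sqrt{-126 + 2 D 2 D} = \sqrt{-126 + 4 D^{2}}$)
$d = -11954$ ($d = 139 \left(-83 + \left(2 - 5\right)\right) = 139 \left(-83 - 3\right) = 139 \left(-86\right) = -11954$)
$\frac{d}{Q{\left(129 - -38 \right)}} = - \frac{11954}{\sqrt{-126 + 4 \left(129 - -38\right)^{2}}} = - \frac{11954}{\sqrt{-126 + 4 \left(129 + 38\right)^{2}}} = - \frac{11954}{\sqrt{-126 + 4 \cdot 167^{2}}} = - \frac{11954}{\sqrt{-126 + 4 \cdot 27889}} = - \frac{11954}{\sqrt{-126 + 111556}} = - \frac{11954}{\sqrt{111430}} = - 11954 \frac{\sqrt{111430}}{111430} = - \frac{5977 \sqrt{111430}}{55715}$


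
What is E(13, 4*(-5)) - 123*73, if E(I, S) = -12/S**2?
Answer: -897903/100 ≈ -8979.0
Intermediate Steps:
E(I, S) = -12/S**2
E(13, 4*(-5)) - 123*73 = -12/(4*(-5))**2 - 123*73 = -12/(-20)**2 - 8979 = -12*1/400 - 8979 = -3/100 - 8979 = -897903/100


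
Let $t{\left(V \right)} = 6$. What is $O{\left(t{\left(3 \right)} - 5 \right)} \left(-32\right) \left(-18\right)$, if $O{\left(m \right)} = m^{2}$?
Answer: $576$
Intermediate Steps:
$O{\left(t{\left(3 \right)} - 5 \right)} \left(-32\right) \left(-18\right) = \left(6 - 5\right)^{2} \left(-32\right) \left(-18\right) = 1^{2} \left(-32\right) \left(-18\right) = 1 \left(-32\right) \left(-18\right) = \left(-32\right) \left(-18\right) = 576$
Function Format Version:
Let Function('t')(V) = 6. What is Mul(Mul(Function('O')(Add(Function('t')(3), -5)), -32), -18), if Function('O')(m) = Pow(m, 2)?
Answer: 576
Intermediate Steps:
Mul(Mul(Function('O')(Add(Function('t')(3), -5)), -32), -18) = Mul(Mul(Pow(Add(6, -5), 2), -32), -18) = Mul(Mul(Pow(1, 2), -32), -18) = Mul(Mul(1, -32), -18) = Mul(-32, -18) = 576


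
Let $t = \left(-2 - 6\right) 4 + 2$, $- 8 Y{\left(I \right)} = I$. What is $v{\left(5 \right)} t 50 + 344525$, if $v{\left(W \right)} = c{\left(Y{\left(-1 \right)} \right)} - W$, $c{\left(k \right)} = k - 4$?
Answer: $\frac{715675}{2} \approx 3.5784 \cdot 10^{5}$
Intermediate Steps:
$Y{\left(I \right)} = - \frac{I}{8}$
$c{\left(k \right)} = -4 + k$
$v{\left(W \right)} = - \frac{31}{8} - W$ ($v{\left(W \right)} = \left(-4 - - \frac{1}{8}\right) - W = \left(-4 + \frac{1}{8}\right) - W = - \frac{31}{8} - W$)
$t = -30$ ($t = \left(-2 - 6\right) 4 + 2 = \left(-8\right) 4 + 2 = -32 + 2 = -30$)
$v{\left(5 \right)} t 50 + 344525 = \left(- \frac{31}{8} - 5\right) \left(-30\right) 50 + 344525 = \left(- \frac{71}{8}\right) \left(-30\right) 50 + 344525 = \frac{1065}{4} \cdot 50 + 344525 = \frac{26625}{2} + 344525 = \frac{715675}{2}$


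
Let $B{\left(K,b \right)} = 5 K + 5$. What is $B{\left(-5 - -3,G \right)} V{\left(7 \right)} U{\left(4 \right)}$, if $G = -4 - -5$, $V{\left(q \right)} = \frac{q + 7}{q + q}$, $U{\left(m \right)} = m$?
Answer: $-20$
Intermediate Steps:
$V{\left(q \right)} = \frac{7 + q}{2 q}$
$G = 1$ ($G = -4 + 5 = 1$)
$B{\left(K,b \right)} = 5 + 5 K$
$B{\left(-5 - -3,G \right)} V{\left(7 \right)} U{\left(4 \right)} = \left(5 + 5 \left(-5 - -3\right)\right) \frac{7 + 7}{2 \cdot 7} \cdot 4 = \left(5 + 5 \left(-5 + 3\right)\right) \frac{1}{2} \cdot \frac{1}{7} \cdot 14 \cdot 4 = \left(5 + 5 \left(-2\right)\right) 1 \cdot 4 = \left(5 - 10\right) 1 \cdot 4 = \left(-5\right) 1 \cdot 4 = \left(-5\right) 4 = -20$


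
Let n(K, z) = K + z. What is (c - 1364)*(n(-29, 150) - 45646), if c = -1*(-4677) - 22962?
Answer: 894520725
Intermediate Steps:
c = -18285 (c = 4677 - 22962 = -18285)
(c - 1364)*(n(-29, 150) - 45646) = (-18285 - 1364)*((-29 + 150) - 45646) = -19649*(121 - 45646) = -19649*(-45525) = 894520725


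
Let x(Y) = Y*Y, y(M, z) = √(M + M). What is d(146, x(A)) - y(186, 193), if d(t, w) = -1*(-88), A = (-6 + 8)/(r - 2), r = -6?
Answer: 88 - 2*√93 ≈ 68.713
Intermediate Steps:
y(M, z) = √2*√M (y(M, z) = √(2*M) = √2*√M)
A = -¼ (A = (-6 + 8)/(-6 - 2) = 2/(-8) = 2*(-⅛) = -¼ ≈ -0.25000)
x(Y) = Y²
d(t, w) = 88
d(146, x(A)) - y(186, 193) = 88 - √2*√186 = 88 - 2*√93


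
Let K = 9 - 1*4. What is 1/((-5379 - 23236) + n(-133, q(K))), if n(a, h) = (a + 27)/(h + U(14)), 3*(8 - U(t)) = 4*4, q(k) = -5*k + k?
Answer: -26/743831 ≈ -3.4954e-5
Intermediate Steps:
K = 5 (K = 9 - 4 = 5)
q(k) = -4*k
U(t) = 8/3 (U(t) = 8 - 4*4/3 = 8 - ⅓*16 = 8 - 16/3 = 8/3)
n(a, h) = (27 + a)/(8/3 + h) (n(a, h) = (a + 27)/(h + 8/3) = (27 + a)/(8/3 + h))
1/((-5379 - 23236) + n(-133, q(K))) = 1/((-5379 - 23236) + 3*(27 - 133)/(8 + 3*(-4*5))) = 1/(-28615 + 3*(-106)/(8 + 3*(-20))) = 1/(-28615 + 3*(-106)/(8 - 60)) = 1/(-28615 + 3*(-106)/(-52)) = 1/(-28615 + 3*(-1/52)*(-106)) = 1/(-28615 + 159/26) = 1/(-743831/26) = -26/743831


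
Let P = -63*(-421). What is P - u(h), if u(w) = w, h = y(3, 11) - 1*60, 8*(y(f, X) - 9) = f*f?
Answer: 212583/8 ≈ 26573.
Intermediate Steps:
y(f, X) = 9 + f²/8 (y(f, X) = 9 + (f*f)/8 = 9 + f²/8)
h = -399/8 (h = (9 + (⅛)*3²) - 1*60 = (9 + (⅛)*9) - 60 = (9 + 9/8) - 60 = 81/8 - 60 = -399/8 ≈ -49.875)
P = 26523
P - u(h) = 26523 - 1*(-399/8) = 26523 + 399/8 = 212583/8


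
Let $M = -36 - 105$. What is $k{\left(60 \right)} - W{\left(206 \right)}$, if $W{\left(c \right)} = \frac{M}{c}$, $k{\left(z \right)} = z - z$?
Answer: $\frac{141}{206} \approx 0.68447$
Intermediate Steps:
$k{\left(z \right)} = 0$
$M = -141$
$W{\left(c \right)} = - \frac{141}{c}$
$k{\left(60 \right)} - W{\left(206 \right)} = 0 - - \frac{141}{206} = 0 + \frac{141}{206} = \frac{141}{206}$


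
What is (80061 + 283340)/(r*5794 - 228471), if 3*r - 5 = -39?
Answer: -1090203/882409 ≈ -1.2355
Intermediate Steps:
r = -34/3 (r = 5/3 + (⅓)*(-39) = 5/3 - 13 = -34/3 ≈ -11.333)
(80061 + 283340)/(r*5794 - 228471) = (80061 + 283340)/(-34/3*5794 - 228471) = 363401/(-196996/3 - 228471) = 363401/(-882409/3) = 363401*(-3/882409) = -1090203/882409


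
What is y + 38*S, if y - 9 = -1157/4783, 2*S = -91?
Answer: -8227917/4783 ≈ -1720.2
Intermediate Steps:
S = -91/2 (S = (1/2)*(-91) = -91/2 ≈ -45.500)
y = 41890/4783 (y = 9 - 1157/4783 = 41890/4783 ≈ 8.7581)
y + 38*S = 41890/4783 + 38*(-91/2) = 41890/4783 - 1729 = -8227917/4783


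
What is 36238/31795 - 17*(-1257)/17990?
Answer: 53253959/22879682 ≈ 2.3276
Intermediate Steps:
36238/31795 - 17*(-1257)/17990 = 36238*(1/31795) + 21369*(1/17990) = 36238/31795 + 21369/17990 = 53253959/22879682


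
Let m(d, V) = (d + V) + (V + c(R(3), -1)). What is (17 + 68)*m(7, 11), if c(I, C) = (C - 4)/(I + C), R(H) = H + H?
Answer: 2380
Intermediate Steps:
R(H) = 2*H
c(I, C) = (-4 + C)/(C + I)
m(d, V) = -1 + d + 2*V (m(d, V) = (d + V) + (V + (-4 - 1)/(-1 + 2*3)) = (V + d) + (V - 5/(-1 + 6)) = (V + d) + (V - 5/5) = (V + d) + (V + (1/5)*(-5)) = (V + d) + (V - 1) = (V + d) + (-1 + V) = -1 + d + 2*V)
(17 + 68)*m(7, 11) = (17 + 68)*(-1 + 7 + 2*11) = 85*(-1 + 7 + 22) = 85*28 = 2380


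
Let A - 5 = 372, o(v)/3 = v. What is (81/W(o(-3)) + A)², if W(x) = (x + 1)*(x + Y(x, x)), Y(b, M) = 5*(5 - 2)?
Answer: 36060025/256 ≈ 1.4086e+5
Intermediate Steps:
Y(b, M) = 15 (Y(b, M) = 5*3 = 15)
o(v) = 3*v
W(x) = (1 + x)*(15 + x) (W(x) = (x + 1)*(x + 15) = (1 + x)*(15 + x))
A = 377 (A = 5 + 372 = 377)
(81/W(o(-3)) + A)² = (81/(15 + (3*(-3))² + 16*(3*(-3))) + 377)² = (81/(15 + (-9)² + 16*(-9)) + 377)² = (81/(15 + 81 - 144) + 377)² = (81/(-48) + 377)² = (81*(-1/48) + 377)² = (-27/16 + 377)² = (6005/16)² = 36060025/256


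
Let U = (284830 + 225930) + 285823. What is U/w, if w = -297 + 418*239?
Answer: 796583/99605 ≈ 7.9974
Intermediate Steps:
w = 99605 (w = -297 + 99902 = 99605)
U = 796583 (U = 510760 + 285823 = 796583)
U/w = 796583/99605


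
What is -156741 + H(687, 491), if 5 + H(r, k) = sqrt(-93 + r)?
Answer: -156746 + 3*sqrt(66) ≈ -1.5672e+5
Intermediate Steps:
H(r, k) = -5 + sqrt(-93 + r)
-156741 + H(687, 491) = -156741 + (-5 + sqrt(-93 + 687)) = -156741 + (-5 + sqrt(594)) = -156741 + (-5 + 3*sqrt(66)) = -156746 + 3*sqrt(66)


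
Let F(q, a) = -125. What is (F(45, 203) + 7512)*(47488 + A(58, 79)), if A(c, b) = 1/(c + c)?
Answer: 40692094683/116 ≈ 3.5079e+8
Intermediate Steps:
A(c, b) = 1/(2*c)
(F(45, 203) + 7512)*(47488 + A(58, 79)) = (-125 + 7512)*(47488 + (½)/58) = 7387*(47488 + (½)*(1/58)) = 7387*(47488 + 1/116) = 7387*(5508609/116) = 40692094683/116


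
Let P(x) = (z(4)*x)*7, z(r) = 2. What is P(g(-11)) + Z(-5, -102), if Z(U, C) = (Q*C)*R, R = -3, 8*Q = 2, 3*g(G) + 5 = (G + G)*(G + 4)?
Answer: 4631/6 ≈ 771.83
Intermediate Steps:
g(G) = -5/3 + 2*G*(4 + G)/3 (g(G) = -5/3 + ((G + G)*(G + 4))/3 = -5/3 + ((2*G)*(4 + G))/3 = -5/3 + (2*G*(4 + G))/3 = -5/3 + 2*G*(4 + G)/3)
Q = 1/4 (Q = (1/8)*2 = 1/4 ≈ 0.25000)
P(x) = 14*x (P(x) = (2*x)*7 = 14*x)
Z(U, C) = -3*C/4 (Z(U, C) = (C/4)*(-3) = -3*C/4)
P(g(-11)) + Z(-5, -102) = 14*(-5/3 + (2/3)*(-11)**2 + (8/3)*(-11)) - 3/4*(-102) = 14*(-5/3 + (2/3)*121 - 88/3) + 153/2 = 14*(-5/3 + 242/3 - 88/3) + 153/2 = 14*(149/3) + 153/2 = 2086/3 + 153/2 = 4631/6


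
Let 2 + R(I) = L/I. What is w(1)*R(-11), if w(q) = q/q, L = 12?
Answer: -34/11 ≈ -3.0909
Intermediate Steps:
R(I) = -2 + 12/I
w(q) = 1
w(1)*R(-11) = 1*(-2 + 12/(-11)) = 1*(-2 + 12*(-1/11)) = 1*(-2 - 12/11) = 1*(-34/11) = -34/11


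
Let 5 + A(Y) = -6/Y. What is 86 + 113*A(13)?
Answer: -6905/13 ≈ -531.15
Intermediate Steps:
A(Y) = -5 - 6/Y
86 + 113*A(13) = 86 + 113*(-5 - 6/13) = 86 + 113*(-71/13) = 86 - 8023/13 = -6905/13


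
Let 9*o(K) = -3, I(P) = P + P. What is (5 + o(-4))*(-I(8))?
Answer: -224/3 ≈ -74.667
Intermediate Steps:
I(P) = 2*P
o(K) = -⅓ (o(K) = (⅑)*(-3) = -⅓)
(5 + o(-4))*(-I(8)) = (5 - ⅓)*(-2*8) = 14*(-1*16)/3 = (14/3)*(-16) = -224/3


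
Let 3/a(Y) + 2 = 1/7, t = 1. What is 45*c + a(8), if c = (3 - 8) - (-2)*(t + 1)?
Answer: -606/13 ≈ -46.615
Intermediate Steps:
a(Y) = -21/13 (a(Y) = 3/(-2 + 1/7) = 3/(-2 + ⅐) = 3/(-13/7) = 3*(-7/13) = -21/13)
c = -1 (c = (3 - 8) - (-2)*(1 + 1) = -5 - (-2)*2 = -5 - 1*(-4) = -5 + 4 = -1)
45*c + a(8) = 45*(-1) - 21/13 = -45 - 21/13 = -606/13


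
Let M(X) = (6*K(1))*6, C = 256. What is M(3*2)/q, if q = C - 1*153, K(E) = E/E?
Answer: 36/103 ≈ 0.34951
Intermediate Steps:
K(E) = 1
q = 103 (q = 256 - 1*153 = 256 - 153 = 103)
M(X) = 36 (M(X) = (6*1)*6 = 6*6 = 36)
M(3*2)/q = 36/103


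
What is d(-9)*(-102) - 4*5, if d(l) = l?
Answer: 898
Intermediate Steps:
d(-9)*(-102) - 4*5 = -9*(-102) - 4*5 = 918 - 20 = 898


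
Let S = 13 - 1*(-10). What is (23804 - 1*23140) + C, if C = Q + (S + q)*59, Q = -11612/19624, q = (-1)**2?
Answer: 10201577/4906 ≈ 2079.4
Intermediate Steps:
S = 23 (S = 13 + 10 = 23)
q = 1
Q = -2903/4906 (Q = -11612*1/19624 = -2903/4906 ≈ -0.59172)
C = 6943993/4906 (C = -2903/4906 + (23 + 1)*59 = -2903/4906 + 24*59 = -2903/4906 + 1416 = 6943993/4906 ≈ 1415.4)
(23804 - 1*23140) + C = (23804 - 1*23140) + 6943993/4906 = (23804 - 23140) + 6943993/4906 = 664 + 6943993/4906 = 10201577/4906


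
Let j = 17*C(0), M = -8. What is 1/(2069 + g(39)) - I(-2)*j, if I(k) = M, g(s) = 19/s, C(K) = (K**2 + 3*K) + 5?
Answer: 54882839/80710 ≈ 680.00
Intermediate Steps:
C(K) = 5 + K**2 + 3*K
I(k) = -8
j = 85 (j = 17*(5 + 0**2 + 3*0) = 17*(5 + 0 + 0) = 17*5 = 85)
1/(2069 + g(39)) - I(-2)*j = 1/(2069 + 19/39) - (-8)*85 = 1/(2069 + 19*(1/39)) - 1*(-680) = 1/(2069 + 19/39) + 680 = 1/(80710/39) + 680 = 39/80710 + 680 = 54882839/80710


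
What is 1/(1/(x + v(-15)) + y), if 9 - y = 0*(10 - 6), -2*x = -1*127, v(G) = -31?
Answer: 65/587 ≈ 0.11073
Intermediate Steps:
x = 127/2 (x = -(-1)*127/2 = -1/2*(-127) = 127/2 ≈ 63.500)
y = 9 (y = 9 - 0*(10 - 6) = 9 - 0*4 = 9 - 1*0 = 9 + 0 = 9)
1/(1/(x + v(-15)) + y) = 1/(1/(127/2 - 31) + 9) = 1/(1/(65/2) + 9) = 1/(2/65 + 9) = 1/(587/65) = 65/587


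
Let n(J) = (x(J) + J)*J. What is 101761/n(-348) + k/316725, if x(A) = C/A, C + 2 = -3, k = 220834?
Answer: 5361184481/3486825525 ≈ 1.5376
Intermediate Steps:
C = -5 (C = -2 - 3 = -5)
x(A) = -5/A
n(J) = J*(J - 5/J) (n(J) = (-5/J + J)*J = (J - 5/J)*J = J*(J - 5/J))
101761/n(-348) + k/316725 = 101761/(-5 + (-348)²) + 220834/316725 = 101761/(-5 + 121104) + 220834*(1/316725) = 101761/121099 + 220834/316725 = 101761*(1/121099) + 220834/316725 = 9251/11009 + 220834/316725 = 5361184481/3486825525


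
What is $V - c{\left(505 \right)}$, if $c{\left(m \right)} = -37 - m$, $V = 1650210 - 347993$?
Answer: $1302759$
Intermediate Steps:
$V = 1302217$
$V - c{\left(505 \right)} = 1302217 - \left(-37 - 505\right) = 1302217 - -542 = 1302217 + 542 = 1302759$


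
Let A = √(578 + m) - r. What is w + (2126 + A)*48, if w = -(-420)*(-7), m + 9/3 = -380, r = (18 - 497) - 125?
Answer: 128100 + 48*√195 ≈ 1.2877e+5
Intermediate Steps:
r = -604 (r = -479 - 125 = -604)
m = -383 (m = -3 - 380 = -383)
w = -2940 (w = -20*147 = -2940)
A = 604 + √195 (A = √(578 - 383) - 1*(-604) = √195 + 604 = 604 + √195 ≈ 617.96)
w + (2126 + A)*48 = -2940 + (2126 + (604 + √195))*48 = -2940 + (2730 + √195)*48 = -2940 + (131040 + 48*√195) = 128100 + 48*√195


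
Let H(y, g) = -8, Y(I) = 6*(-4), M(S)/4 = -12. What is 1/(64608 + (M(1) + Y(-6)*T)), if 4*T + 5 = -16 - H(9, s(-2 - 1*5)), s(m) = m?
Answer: 1/64638 ≈ 1.5471e-5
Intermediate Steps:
M(S) = -48 (M(S) = 4*(-12) = -48)
Y(I) = -24
T = -13/4 (T = -5/4 + (-16 - 1*(-8))/4 = -5/4 + (-16 + 8)/4 = -5/4 + (¼)*(-8) = -5/4 - 2 = -13/4 ≈ -3.2500)
1/(64608 + (M(1) + Y(-6)*T)) = 1/(64608 + (-48 - 24*(-13/4))) = 1/(64608 + (-48 + 78)) = 1/(64608 + 30) = 1/64638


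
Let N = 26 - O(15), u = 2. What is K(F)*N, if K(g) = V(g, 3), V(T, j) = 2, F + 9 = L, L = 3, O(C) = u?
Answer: 48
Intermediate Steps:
O(C) = 2
F = -6 (F = -9 + 3 = -6)
N = 24 (N = 26 - 1*2 = 26 - 2 = 24)
K(g) = 2
K(F)*N = 2*24 = 48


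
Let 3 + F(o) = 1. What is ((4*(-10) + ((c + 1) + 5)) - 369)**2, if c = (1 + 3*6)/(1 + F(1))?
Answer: 178084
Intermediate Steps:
F(o) = -2 (F(o) = -3 + 1 = -2)
c = -19 (c = (1 + 3*6)/(1 - 2) = (1 + 18)/(-1) = 19*(-1) = -19)
((4*(-10) + ((c + 1) + 5)) - 369)**2 = ((4*(-10) + ((-19 + 1) + 5)) - 369)**2 = ((-40 + (-18 + 5)) - 369)**2 = ((-40 - 13) - 369)**2 = (-53 - 369)**2 = (-422)**2 = 178084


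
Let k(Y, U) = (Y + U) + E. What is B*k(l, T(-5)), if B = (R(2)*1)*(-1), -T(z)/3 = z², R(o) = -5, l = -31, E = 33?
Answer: -365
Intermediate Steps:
T(z) = -3*z²
B = 5 (B = -5*1*(-1) = -5*(-1) = 5)
k(Y, U) = 33 + U + Y (k(Y, U) = (Y + U) + 33 = (U + Y) + 33 = 33 + U + Y)
B*k(l, T(-5)) = 5*(33 - 3*(-5)² - 31) = 5*(33 - 3*25 - 31) = 5*(33 - 75 - 31) = 5*(-73) = -365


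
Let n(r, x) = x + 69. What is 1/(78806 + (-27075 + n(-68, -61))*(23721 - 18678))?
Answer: -1/136420075 ≈ -7.3303e-9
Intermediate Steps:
n(r, x) = 69 + x
1/(78806 + (-27075 + n(-68, -61))*(23721 - 18678)) = 1/(78806 + (-27075 + (69 - 61))*(23721 - 18678)) = 1/(78806 + (-27075 + 8)*5043) = 1/(78806 - 27067*5043) = 1/(78806 - 136498881) = 1/(-136420075) = -1/136420075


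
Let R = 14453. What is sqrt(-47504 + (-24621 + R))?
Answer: 18*I*sqrt(178) ≈ 240.15*I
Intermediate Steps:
sqrt(-47504 + (-24621 + R)) = sqrt(-47504 + (-24621 + 14453)) = sqrt(-47504 - 10168) = sqrt(-57672) = 18*I*sqrt(178)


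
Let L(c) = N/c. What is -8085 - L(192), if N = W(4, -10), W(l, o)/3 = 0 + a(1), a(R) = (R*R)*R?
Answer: -517441/64 ≈ -8085.0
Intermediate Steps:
a(R) = R³ (a(R) = R²*R = R³)
W(l, o) = 3 (W(l, o) = 3*(0 + 1³) = 3*(0 + 1) = 3*1 = 3)
N = 3
L(c) = 3/c
-8085 - L(192) = -8085 - 3/192 = -8085 - 1*1/64 = -8085 - 1/64 = -517441/64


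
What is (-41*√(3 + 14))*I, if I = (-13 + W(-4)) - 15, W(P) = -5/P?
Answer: 4387*√17/4 ≈ 4522.0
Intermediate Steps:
I = -107/4 (I = (-13 - 5/(-4)) - 15 = (-13 - 5*(-¼)) - 15 = (-13 + 5/4) - 15 = -47/4 - 15 = -107/4 ≈ -26.750)
(-41*√(3 + 14))*I = -41*√(3 + 14)*(-107/4) = -41*√17*(-107/4) = 4387*√17/4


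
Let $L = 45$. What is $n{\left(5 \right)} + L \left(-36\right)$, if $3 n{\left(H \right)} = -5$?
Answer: $- \frac{4865}{3} \approx -1621.7$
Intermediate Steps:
$n{\left(H \right)} = - \frac{5}{3}$ ($n{\left(H \right)} = \frac{1}{3} \left(-5\right) = - \frac{5}{3}$)
$n{\left(5 \right)} + L \left(-36\right) = - \frac{5}{3} + 45 \left(-36\right) = - \frac{5}{3} - 1620 = - \frac{4865}{3}$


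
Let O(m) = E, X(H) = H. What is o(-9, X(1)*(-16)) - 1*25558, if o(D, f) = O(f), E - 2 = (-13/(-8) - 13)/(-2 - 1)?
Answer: -613253/24 ≈ -25552.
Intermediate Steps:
E = 139/24 (E = 2 + (-13/(-8) - 13)/(-2 - 1) = 2 + (-13*(-⅛) - 13)/(-3) = 2 + (13/8 - 13)*(-⅓) = 2 - 91/8*(-⅓) = 2 + 91/24 = 139/24 ≈ 5.7917)
O(m) = 139/24
o(D, f) = 139/24
o(-9, X(1)*(-16)) - 1*25558 = 139/24 - 1*25558 = 139/24 - 25558 = -613253/24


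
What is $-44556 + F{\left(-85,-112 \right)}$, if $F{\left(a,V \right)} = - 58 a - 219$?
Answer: $-39845$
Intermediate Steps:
$F{\left(a,V \right)} = -219 - 58 a$
$-44556 + F{\left(-85,-112 \right)} = -44556 - -4711 = -44556 + \left(-219 + 4930\right) = -44556 + 4711 = -39845$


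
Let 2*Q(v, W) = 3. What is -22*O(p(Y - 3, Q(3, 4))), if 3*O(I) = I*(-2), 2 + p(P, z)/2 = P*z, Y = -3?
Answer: -968/3 ≈ -322.67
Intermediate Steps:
Q(v, W) = 3/2 (Q(v, W) = (½)*3 = 3/2)
p(P, z) = -4 + 2*P*z (p(P, z) = -4 + 2*(P*z) = -4 + 2*P*z)
O(I) = -2*I/3 (O(I) = (I*(-2))/3 = (-2*I)/3 = -2*I/3)
-22*O(p(Y - 3, Q(3, 4))) = -(-44)*(-4 + 2*(-3 - 3)*(3/2))/3 = -(-44)*(-4 + 2*(-6)*(3/2))/3 = -(-44)*(-4 - 18)/3 = -(-44)*(-22)/3 = -22*44/3 = -968/3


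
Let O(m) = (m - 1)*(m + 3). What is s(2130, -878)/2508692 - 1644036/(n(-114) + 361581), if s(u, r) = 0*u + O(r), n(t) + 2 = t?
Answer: -3846368192787/906804353780 ≈ -4.2417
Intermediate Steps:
O(m) = (-1 + m)*(3 + m)
n(t) = -2 + t
s(u, r) = -3 + r² + 2*r (s(u, r) = 0*u + (-3 + r² + 2*r) = 0 + (-3 + r² + 2*r) = -3 + r² + 2*r)
s(2130, -878)/2508692 - 1644036/(n(-114) + 361581) = (-3 + (-878)² + 2*(-878))/2508692 - 1644036/((-2 - 114) + 361581) = (-3 + 770884 - 1756)*(1/2508692) - 1644036/(-116 + 361581) = 769125*(1/2508692) - 1644036/361465 = 769125/2508692 - 1644036*1/361465 = 769125/2508692 - 1644036/361465 = -3846368192787/906804353780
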